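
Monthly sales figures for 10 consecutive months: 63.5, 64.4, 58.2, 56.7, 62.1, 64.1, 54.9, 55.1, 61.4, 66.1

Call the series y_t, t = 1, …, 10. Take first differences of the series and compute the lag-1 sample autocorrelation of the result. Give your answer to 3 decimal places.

First differences Δy: 0.9, -6.2, -1.5, 5.4, 2.0, -9.2, 0.2, 6.3, 4.7
Mean of differences = 0.2889
Numerator Σ(Δy_t−Δȳ)(Δy_{t+1}−Δȳ) = 17.8332
Denominator Σ(Δy_t−Δȳ)² = 220.3689
r_1(Δy) = 17.8332 / 220.3689 = 0.081

0.081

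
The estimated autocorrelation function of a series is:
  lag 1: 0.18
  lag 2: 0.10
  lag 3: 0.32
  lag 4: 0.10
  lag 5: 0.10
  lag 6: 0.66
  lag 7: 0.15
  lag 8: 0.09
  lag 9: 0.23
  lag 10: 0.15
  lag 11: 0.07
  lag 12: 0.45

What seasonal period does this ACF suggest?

The largest autocorrelation is r_6 = 0.66, with a weaker echo at lag 12 (0.45); the remaining lags stay at or below 0.32.
The dominant spike at lag 6 indicates a seasonal period of 6.

6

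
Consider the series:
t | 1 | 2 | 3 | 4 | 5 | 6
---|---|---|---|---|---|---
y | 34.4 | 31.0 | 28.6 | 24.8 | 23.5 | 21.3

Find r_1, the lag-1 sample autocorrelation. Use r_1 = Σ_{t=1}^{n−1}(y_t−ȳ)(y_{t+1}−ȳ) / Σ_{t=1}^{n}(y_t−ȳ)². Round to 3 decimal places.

Mean ȳ = (34.4 + 31.0 + 28.6 + 24.8 + 23.5 + 21.3)/6 = 27.2667
Σ(y_t−ȳ)(y_{t+1}−ȳ) = (26.6311) + (4.9778) + (-3.2889) + (9.2911) + (22.4744) = 60.0856
Denominator Σ(y_t−ȳ)² = 122.4733
r_1 = 60.0856 / 122.4733 = 0.491

0.491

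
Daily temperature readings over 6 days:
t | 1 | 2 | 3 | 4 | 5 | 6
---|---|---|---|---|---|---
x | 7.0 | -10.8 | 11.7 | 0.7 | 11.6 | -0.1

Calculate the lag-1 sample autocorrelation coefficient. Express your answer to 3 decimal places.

-0.654

Mean x̄ = (7.0 − 10.8 + 11.7 + 0.7 + 11.6 − 0.1)/6 = 3.3500
Deviations from mean: 3.6500, -14.1500, 8.3500, -2.6500, 8.2500, -3.4500
Σ(x_t−x̄)(x_{t+1}−x̄) = (-51.6475) + (-118.1525) + (-22.1275) + (-21.8625) + (-28.4625) = -242.2525
Denominator Σ(x_t−x̄)² = 370.2550
r_1 = -242.2525 / 370.2550 = -0.654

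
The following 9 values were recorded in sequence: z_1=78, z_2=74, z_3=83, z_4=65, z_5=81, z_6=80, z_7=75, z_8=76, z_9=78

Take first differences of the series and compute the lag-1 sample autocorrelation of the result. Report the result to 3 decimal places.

-0.706

First differences Δz: -4, 9, -18, 16, -1, -5, 1, 2
Mean of differences = 0.0000
Numerator Σ(Δz_t−Δz̄)(Δz_{t+1}−Δz̄) = -500.0000
Denominator Σ(Δz_t−Δz̄)² = 708.0000
r_1(Δz) = -500.0000 / 708.0000 = -0.706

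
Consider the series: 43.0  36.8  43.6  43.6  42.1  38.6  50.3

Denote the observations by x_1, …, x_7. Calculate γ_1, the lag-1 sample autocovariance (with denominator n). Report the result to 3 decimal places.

Mean x̄ = (43.0 + 36.8 + 43.6 + 43.6 + 42.1 + 38.6 + 50.3)/7 = 42.5714
Σ_{t=1}^{6}(x_t−x̄)(x_{t+1}−x̄) = -36.6580
γ_1 = -36.6580 / 7 = -5.237

-5.237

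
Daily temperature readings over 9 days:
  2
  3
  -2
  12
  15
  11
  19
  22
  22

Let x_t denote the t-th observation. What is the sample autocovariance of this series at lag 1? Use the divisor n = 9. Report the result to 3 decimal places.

41.558

Mean x̄ = (2 + 3 − 2 + 12 + 15 + 11 + 19 + 22 + 22)/9 = 11.5556
Σ_{t=1}^{8}(x_t−x̄)(x_{t+1}−x̄) = 374.0247
γ_1 = 374.0247 / 9 = 41.558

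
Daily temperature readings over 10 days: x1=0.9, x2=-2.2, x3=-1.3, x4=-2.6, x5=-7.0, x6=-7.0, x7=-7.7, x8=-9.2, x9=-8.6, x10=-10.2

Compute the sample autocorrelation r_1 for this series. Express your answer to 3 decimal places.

Mean x̄ = (0.9 − 2.2 − 1.3 − 2.6 − 7.0 − 7.0 − 7.7 − 9.2 − 8.6 − 10.2)/10 = -5.4900
Numerator Σ_{t=1}^{9}(x_t−x̄)(x_{t+1}−x̄) = 82.5559
Denominator Σ(x_t−x̄)² = 132.6290
r_1 = 82.5559 / 132.6290 = 0.622

0.622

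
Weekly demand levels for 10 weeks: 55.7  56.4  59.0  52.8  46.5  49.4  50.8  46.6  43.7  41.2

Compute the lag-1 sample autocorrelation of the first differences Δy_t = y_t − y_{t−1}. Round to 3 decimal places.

0.010

First differences Δy: 0.7, 2.6, -6.2, -6.3, 2.9, 1.4, -4.2, -2.9, -2.5
Mean of differences = -1.6111
Numerator Σ(Δy_t−Δȳ)(Δy_{t+1}−Δȳ) = 1.0432
Denominator Σ(Δy_t−Δȳ)² = 104.6889
r_1(Δy) = 1.0432 / 104.6889 = 0.010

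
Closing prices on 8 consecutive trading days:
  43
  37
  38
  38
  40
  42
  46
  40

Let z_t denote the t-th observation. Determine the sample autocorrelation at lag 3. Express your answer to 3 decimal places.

-0.340

Mean z̄ = (43 + 37 + 38 + 38 + 40 + 42 + 46 + 40)/8 = 40.5000
Deviations from mean: 2.5000, -3.5000, -2.5000, -2.5000, -0.5000, 1.5000, 5.5000, -0.5000
Numerator Σ_{t=1}^{5}(z_t−z̄)(z_{t+3}−z̄) = -21.7500
Denominator Σ(z_t−z̄)² = 64.0000
r_3 = -21.7500 / 64.0000 = -0.340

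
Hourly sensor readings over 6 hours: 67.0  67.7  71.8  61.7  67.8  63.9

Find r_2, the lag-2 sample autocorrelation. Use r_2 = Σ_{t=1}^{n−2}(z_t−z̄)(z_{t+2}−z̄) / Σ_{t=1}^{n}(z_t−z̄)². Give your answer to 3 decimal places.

0.264

Mean z̄ = (67.0 + 67.7 + 71.8 + 61.7 + 67.8 + 63.9)/6 = 66.6500
Deviations from mean: 0.3500, 1.0500, 5.1500, -4.9500, 1.1500, -2.7500
Σ(z_t−z̄)(z_{t+2}−z̄) = (1.8025) + (-5.1975) + (5.9225) + (13.6125) = 16.1400
Denominator Σ(z_t−z̄)² = 61.1350
r_2 = 16.1400 / 61.1350 = 0.264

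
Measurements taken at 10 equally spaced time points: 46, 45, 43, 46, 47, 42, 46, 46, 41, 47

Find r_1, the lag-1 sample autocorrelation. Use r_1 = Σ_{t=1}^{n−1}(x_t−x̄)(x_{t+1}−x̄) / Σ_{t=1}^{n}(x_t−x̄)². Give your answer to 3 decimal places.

-0.499

Mean x̄ = (46 + 45 + 43 + 46 + 47 + 42 + 46 + 46 + 41 + 47)/10 = 44.9000
Numerator Σ_{t=1}^{9}(x_t−x̄)(x_{t+1}−x̄) = -20.4100
Denominator Σ(x_t−x̄)² = 40.9000
r_1 = -20.4100 / 40.9000 = -0.499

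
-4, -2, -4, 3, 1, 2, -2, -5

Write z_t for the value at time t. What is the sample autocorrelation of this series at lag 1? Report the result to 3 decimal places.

0.162

Mean z̄ = (-4 − 2 − 4 + 3 + 1 + 2 − 2 − 5)/8 = -1.3750
Deviations from mean: -2.6250, -0.6250, -2.6250, 4.3750, 2.3750, 3.3750, -0.6250, -3.6250
Numerator Σ_{t=1}^{7}(z_t−z̄)(z_{t+1}−z̄) = 10.3594
Denominator Σ(z_t−z̄)² = 63.8750
r_1 = 10.3594 / 63.8750 = 0.162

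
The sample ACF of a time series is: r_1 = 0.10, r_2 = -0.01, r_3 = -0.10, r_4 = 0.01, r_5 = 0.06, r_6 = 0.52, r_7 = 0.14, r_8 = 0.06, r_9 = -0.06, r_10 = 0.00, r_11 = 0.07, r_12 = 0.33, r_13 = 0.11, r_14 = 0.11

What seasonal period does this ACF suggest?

6

The largest autocorrelation is r_6 = 0.52, with a weaker echo at lag 12 (0.33); the remaining lags stay at or below 0.14.
The dominant spike at lag 6 indicates a seasonal period of 6.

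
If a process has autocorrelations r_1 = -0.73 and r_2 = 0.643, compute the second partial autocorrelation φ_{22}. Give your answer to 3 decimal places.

0.236

φ_{22} = (r_2 − r_1²) / (1 − r_1²)
r_1² = (-0.73)² = 0.5329
Numerator = 0.643 − 0.5329 = 0.1101; denominator = 1 − 0.5329 = 0.4671
φ_{22} = 0.1101 / 0.4671 = 0.236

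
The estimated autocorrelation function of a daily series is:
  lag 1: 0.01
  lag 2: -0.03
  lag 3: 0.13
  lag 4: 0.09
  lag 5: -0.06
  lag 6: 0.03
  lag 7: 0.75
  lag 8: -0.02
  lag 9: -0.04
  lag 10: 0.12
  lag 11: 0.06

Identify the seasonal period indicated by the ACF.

The largest autocorrelation is r_7 = 0.75; the remaining lags stay at or below 0.13.
The dominant spike at lag 7 indicates a seasonal period of 7.

7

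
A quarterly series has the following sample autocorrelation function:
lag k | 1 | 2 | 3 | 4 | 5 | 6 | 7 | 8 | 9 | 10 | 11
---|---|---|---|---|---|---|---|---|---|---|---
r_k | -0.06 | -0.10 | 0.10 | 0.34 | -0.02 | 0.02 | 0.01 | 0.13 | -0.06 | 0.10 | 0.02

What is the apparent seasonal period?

The largest autocorrelation is r_4 = 0.34; the remaining lags stay at or below 0.13.
The dominant spike at lag 4 indicates a seasonal period of 4.

4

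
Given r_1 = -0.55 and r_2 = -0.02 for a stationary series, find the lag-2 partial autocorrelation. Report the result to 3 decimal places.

φ_{22} = (r_2 − r_1²) / (1 − r_1²)
r_1² = (-0.55)² = 0.3025
Numerator = -0.02 − 0.3025 = -0.3225; denominator = 1 − 0.3025 = 0.6975
φ_{22} = -0.3225 / 0.6975 = -0.462

-0.462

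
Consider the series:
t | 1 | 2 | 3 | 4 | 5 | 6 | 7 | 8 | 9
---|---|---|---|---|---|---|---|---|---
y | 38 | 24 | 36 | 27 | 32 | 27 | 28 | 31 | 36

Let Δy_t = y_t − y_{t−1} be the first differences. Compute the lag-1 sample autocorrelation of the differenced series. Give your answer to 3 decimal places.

-0.655

First differences Δy: -14, 12, -9, 5, -5, 1, 3, 5
Mean of differences = -0.2500
Numerator Σ(Δy_t−Δȳ)(Δy_{t+1}−Δȳ) = -331.3125
Denominator Σ(Δy_t−Δȳ)² = 505.5000
r_1(Δy) = -331.3125 / 505.5000 = -0.655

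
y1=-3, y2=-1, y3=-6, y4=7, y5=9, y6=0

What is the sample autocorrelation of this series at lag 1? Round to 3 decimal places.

0.118

Mean ȳ = (-3 − 1 − 6 + 7 + 9 + 0)/6 = 1.0000
Deviations from mean: -4.0000, -2.0000, -7.0000, 6.0000, 8.0000, -1.0000
Σ(y_t−ȳ)(y_{t+1}−ȳ) = (8.0000) + (14.0000) + (-42.0000) + (48.0000) + (-8.0000) = 20.0000
Denominator Σ(y_t−ȳ)² = 170.0000
r_1 = 20.0000 / 170.0000 = 0.118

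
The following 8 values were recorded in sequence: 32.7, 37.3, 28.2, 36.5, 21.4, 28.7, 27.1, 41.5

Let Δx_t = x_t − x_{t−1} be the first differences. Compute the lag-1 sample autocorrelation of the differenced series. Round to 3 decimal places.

First differences Δx: 4.6, -9.1, 8.3, -15.1, 7.3, -1.6, 14.4
Mean of differences = 1.2571
Numerator Σ(Δx_t−Δx̄)(Δx_{t+1}−Δx̄) = -376.4276
Denominator Σ(Δx_t−Δx̄)² = 653.0171
r_1(Δx) = -376.4276 / 653.0171 = -0.576

-0.576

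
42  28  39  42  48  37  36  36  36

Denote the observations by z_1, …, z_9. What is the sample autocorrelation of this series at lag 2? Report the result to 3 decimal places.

-0.190

Mean z̄ = (42 + 28 + 39 + 42 + 48 + 37 + 36 + 36 + 36)/9 = 38.2222
Numerator Σ_{t=1}^{7}(z_t−z̄)(z_{t+2}−z̄) = -46.7654
Denominator Σ(z_t−z̄)² = 245.5556
r_2 = -46.7654 / 245.5556 = -0.190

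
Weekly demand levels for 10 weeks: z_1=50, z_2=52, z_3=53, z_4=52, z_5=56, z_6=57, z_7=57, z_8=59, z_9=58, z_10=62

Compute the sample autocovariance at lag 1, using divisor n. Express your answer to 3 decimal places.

6.824

Mean z̄ = (50 + 52 + 53 + 52 + 56 + 57 + 57 + 59 + 58 + 62)/10 = 55.6000
Σ_{t=1}^{9}(z_t−z̄)(z_{t+1}−z̄) = 68.2400
γ_1 = 68.2400 / 10 = 6.824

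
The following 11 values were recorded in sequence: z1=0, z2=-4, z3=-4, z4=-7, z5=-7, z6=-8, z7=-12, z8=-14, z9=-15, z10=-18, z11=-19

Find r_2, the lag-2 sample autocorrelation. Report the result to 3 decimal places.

Mean z̄ = (0 − 4 − 4 − 7 − 7 − 8 − 12 − 14 − 15 − 18 − 19)/11 = -9.8182
Numerator Σ_{t=1}^{9}(z_t−z̄)(z_{t+2}−z̄) = 174.3884
Denominator Σ(z_t−z̄)² = 383.6364
r_2 = 174.3884 / 383.6364 = 0.455

0.455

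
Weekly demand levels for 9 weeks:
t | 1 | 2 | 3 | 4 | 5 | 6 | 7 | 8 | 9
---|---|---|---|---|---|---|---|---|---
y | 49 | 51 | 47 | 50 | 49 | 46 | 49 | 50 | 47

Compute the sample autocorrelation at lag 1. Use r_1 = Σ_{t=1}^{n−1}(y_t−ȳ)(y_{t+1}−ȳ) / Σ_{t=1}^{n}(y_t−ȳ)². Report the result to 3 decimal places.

Mean ȳ = (49 + 51 + 47 + 50 + 49 + 46 + 49 + 50 + 47)/9 = 48.6667
Numerator Σ_{t=1}^{8}(y_t−ȳ)(y_{t+1}−ȳ) = -8.4444
Denominator Σ(y_t−ȳ)² = 22.0000
r_1 = -8.4444 / 22.0000 = -0.384

-0.384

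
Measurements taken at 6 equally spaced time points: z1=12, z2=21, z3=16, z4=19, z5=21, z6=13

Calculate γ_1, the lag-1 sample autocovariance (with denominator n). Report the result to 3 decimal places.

Mean z̄ = (12 + 21 + 16 + 19 + 21 + 13)/6 = 17.0000
Σ_{t=1}^{5}(z_t−z̄)(z_{t+1}−z̄) = -34.0000
γ_1 = -34.0000 / 6 = -5.667

-5.667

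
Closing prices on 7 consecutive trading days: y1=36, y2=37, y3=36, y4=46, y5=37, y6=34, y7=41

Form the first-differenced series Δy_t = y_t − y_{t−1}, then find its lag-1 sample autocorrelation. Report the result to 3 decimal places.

First differences Δy: 1, -1, 10, -9, -3, 7
Mean of differences = 0.8333
Numerator Σ(Δy_t−Δȳ)(Δy_{t+1}−Δȳ) = -93.1944
Denominator Σ(Δy_t−Δȳ)² = 236.8333
r_1(Δy) = -93.1944 / 236.8333 = -0.394

-0.394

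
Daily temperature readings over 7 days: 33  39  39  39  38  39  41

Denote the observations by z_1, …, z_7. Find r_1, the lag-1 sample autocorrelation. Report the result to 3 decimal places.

-0.033

Mean z̄ = (33 + 39 + 39 + 39 + 38 + 39 + 41)/7 = 38.2857
Deviations from mean: -5.2857, 0.7143, 0.7143, 0.7143, -0.2857, 0.7143, 2.7143
Σ(z_t−z̄)(z_{t+1}−z̄) = (-3.7755) + (0.5102) + (0.5102) + (-0.2041) + (-0.2041) + (1.9388) = -1.2245
Denominator Σ(z_t−z̄)² = 37.4286
r_1 = -1.2245 / 37.4286 = -0.033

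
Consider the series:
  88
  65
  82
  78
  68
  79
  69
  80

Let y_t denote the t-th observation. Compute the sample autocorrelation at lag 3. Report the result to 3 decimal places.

Mean ȳ = (88 + 65 + 82 + 78 + 68 + 79 + 69 + 80)/8 = 76.1250
Σ(y_t−ȳ)(y_{t+3}−ȳ) = (22.2656) + (90.3906) + (16.8906) + (-13.3594) + (-31.4844) = 84.7031
Denominator Σ(y_t−ȳ)² = 442.8750
r_3 = 84.7031 / 442.8750 = 0.191

0.191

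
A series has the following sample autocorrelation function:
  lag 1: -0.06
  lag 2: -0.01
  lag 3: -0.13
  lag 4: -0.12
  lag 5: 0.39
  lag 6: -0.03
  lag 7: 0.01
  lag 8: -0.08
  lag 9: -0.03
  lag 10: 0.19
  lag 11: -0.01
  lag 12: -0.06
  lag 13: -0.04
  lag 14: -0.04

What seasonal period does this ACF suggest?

5

The largest autocorrelation is r_5 = 0.39, with a weaker echo at lag 10 (0.19); the remaining lags stay at or below 0.01.
The dominant spike at lag 5 indicates a seasonal period of 5.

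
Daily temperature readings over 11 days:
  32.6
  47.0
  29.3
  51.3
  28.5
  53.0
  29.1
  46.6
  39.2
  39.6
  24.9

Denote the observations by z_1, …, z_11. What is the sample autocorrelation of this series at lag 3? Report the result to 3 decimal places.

Mean z̄ = (32.6 + 47.0 + 29.3 + 51.3 + 28.5 + 53.0 + 29.1 + 46.6 + 39.2 + 39.6 + 24.9)/11 = 38.2818
Numerator Σ_{t=1}^{8}(z_t−z̄)(z_{t+3}−z̄) = -602.2419
Denominator Σ(z_t−z̄)² = 1005.8964
r_3 = -602.2419 / 1005.8964 = -0.599

-0.599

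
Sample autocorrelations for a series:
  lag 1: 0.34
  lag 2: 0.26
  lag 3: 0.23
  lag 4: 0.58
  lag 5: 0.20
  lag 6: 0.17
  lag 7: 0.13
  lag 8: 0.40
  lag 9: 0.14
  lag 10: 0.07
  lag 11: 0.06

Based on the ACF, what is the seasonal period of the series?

4

The largest autocorrelation is r_4 = 0.58, with a weaker echo at lag 8 (0.40); the remaining lags stay at or below 0.34. The elevated value at lag 1 (0.34), dropping to 0.26 at lag 2, reflects decaying short-term dependence rather than seasonality.
The dominant spike at lag 4 indicates a seasonal period of 4.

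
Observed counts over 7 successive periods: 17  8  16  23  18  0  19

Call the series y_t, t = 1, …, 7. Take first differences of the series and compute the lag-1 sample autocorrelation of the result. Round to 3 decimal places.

First differences Δy: -9, 8, 7, -5, -18, 19
Mean of differences = 0.3333
Numerator Σ(Δy_t−Δȳ)(Δy_{t+1}−Δȳ) = -300.4444
Denominator Σ(Δy_t−Δȳ)² = 903.3333
r_1(Δy) = -300.4444 / 903.3333 = -0.333

-0.333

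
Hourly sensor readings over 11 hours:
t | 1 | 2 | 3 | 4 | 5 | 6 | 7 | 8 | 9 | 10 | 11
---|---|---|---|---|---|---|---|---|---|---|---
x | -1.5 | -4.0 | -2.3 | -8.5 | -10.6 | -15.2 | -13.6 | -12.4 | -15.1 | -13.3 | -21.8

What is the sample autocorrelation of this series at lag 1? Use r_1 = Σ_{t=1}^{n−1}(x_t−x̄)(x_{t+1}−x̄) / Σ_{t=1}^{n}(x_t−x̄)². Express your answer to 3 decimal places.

0.524

Mean x̄ = (-1.5 − 4.0 − 2.3 − 8.5 − 10.6 − 15.2 − 13.6 − 12.4 − 15.1 − 13.3 − 21.8)/11 = -10.7545
Numerator Σ_{t=1}^{10}(x_t−x̄)(x_{t+1}−x̄) = 201.9979
Denominator Σ(x_t−x̄)² = 385.7873
r_1 = 201.9979 / 385.7873 = 0.524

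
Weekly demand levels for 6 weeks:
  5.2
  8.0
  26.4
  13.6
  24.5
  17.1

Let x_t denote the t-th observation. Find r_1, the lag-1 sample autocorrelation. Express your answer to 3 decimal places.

-0.085

Mean x̄ = (5.2 + 8.0 + 26.4 + 13.6 + 24.5 + 17.1)/6 = 15.8000
Σ(x_t−x̄)(x_{t+1}−x̄) = (82.6800) + (-82.6800) + (-23.3200) + (-19.1400) + (11.3100) = -31.1500
Denominator Σ(x_t−x̄)² = 367.7800
r_1 = -31.1500 / 367.7800 = -0.085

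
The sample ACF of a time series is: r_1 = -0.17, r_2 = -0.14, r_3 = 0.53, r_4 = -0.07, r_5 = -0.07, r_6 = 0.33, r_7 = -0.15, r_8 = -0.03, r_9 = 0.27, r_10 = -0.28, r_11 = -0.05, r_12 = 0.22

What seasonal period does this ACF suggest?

3

The largest autocorrelation is r_3 = 0.53, with weaker echoes at lags 6 (0.33), 9 (0.27) and 12 (0.22); the remaining lags stay at or below -0.03.
The dominant spike at lag 3 indicates a seasonal period of 3.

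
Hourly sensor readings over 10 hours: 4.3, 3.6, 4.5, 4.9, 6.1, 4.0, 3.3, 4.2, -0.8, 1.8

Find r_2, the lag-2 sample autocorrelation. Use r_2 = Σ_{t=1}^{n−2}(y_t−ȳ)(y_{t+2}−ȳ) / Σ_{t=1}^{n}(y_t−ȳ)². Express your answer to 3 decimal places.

0.098

Mean ȳ = (4.3 + 3.6 + 4.5 + 4.9 + 6.1 + 4.0 + 3.3 + 4.2 − 0.8 + 1.8)/10 = 3.5900
Numerator Σ_{t=1}^{8}(y_t−ȳ)(y_{t+2}−ȳ) = 3.1838
Denominator Σ(y_t−ȳ)² = 32.4490
r_2 = 3.1838 / 32.4490 = 0.098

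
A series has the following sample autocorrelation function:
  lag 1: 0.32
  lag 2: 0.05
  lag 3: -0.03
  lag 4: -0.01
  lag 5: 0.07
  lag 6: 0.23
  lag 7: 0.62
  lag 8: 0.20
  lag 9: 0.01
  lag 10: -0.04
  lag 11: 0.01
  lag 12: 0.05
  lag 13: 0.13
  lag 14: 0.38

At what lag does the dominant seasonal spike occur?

7

The largest autocorrelation is r_7 = 0.62, with a weaker echo at lag 14 (0.38); the remaining lags stay at or below 0.32. The elevated value at lag 1 (0.32), dropping to 0.05 at lag 2, reflects decaying short-term dependence rather than seasonality.
The dominant spike at lag 7 indicates a seasonal period of 7.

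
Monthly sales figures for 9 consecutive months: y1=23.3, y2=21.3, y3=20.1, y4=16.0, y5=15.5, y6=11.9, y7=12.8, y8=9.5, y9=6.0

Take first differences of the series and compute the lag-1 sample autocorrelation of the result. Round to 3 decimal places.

First differences Δy: -2.0, -1.2, -4.1, -0.5, -3.6, 0.9, -3.3, -3.5
Mean of differences = -2.1625
Numerator Σ(Δy_t−Δȳ)(Δy_{t+1}−Δȳ) = -13.6839
Denominator Σ(Δy_t−Δȳ)² = 21.9988
r_1(Δy) = -13.6839 / 21.9988 = -0.622

-0.622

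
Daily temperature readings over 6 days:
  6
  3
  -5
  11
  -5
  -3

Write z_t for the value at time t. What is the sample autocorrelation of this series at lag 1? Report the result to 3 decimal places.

Mean z̄ = (6 + 3 − 5 + 11 − 5 − 3)/6 = 1.1667
Deviations from mean: 4.8333, 1.8333, -6.1667, 9.8333, -6.1667, -4.1667
Numerator Σ_{t=1}^{5}(z_t−z̄)(z_{t+1}−z̄) = -98.0278
Denominator Σ(z_t−z̄)² = 216.8333
r_1 = -98.0278 / 216.8333 = -0.452

-0.452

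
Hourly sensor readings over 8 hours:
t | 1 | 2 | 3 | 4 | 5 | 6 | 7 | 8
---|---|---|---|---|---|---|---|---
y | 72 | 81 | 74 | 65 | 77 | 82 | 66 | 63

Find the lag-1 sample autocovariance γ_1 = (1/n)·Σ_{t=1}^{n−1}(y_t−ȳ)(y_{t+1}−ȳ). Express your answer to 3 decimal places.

0.781

Mean ȳ = (72 + 81 + 74 + 65 + 77 + 82 + 66 + 63)/8 = 72.5000
Σ_{t=1}^{7}(y_t−ȳ)(y_{t+1}−ȳ) = 6.2500
γ_1 = 6.2500 / 8 = 0.781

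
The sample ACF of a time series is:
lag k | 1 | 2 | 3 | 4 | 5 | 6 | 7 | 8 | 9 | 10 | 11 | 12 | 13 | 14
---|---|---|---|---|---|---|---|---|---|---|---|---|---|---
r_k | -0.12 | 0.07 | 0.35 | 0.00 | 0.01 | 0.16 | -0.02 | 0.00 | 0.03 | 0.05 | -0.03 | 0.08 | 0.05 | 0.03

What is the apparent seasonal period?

The largest autocorrelation is r_3 = 0.35, with a weaker echo at lag 6 (0.16); the remaining lags stay at or below 0.08.
The dominant spike at lag 3 indicates a seasonal period of 3.

3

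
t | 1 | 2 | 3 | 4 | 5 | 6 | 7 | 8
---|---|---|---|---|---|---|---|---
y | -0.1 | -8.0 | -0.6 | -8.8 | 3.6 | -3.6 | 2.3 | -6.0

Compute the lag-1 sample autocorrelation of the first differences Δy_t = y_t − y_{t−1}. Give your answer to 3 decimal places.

First differences Δy: -7.9, 7.4, -8.2, 12.4, -7.2, 5.9, -8.3
Mean of differences = -0.8429
Numerator Σ(Δy_t−Δȳ)(Δy_{t+1}−Δȳ) = -393.5790
Denominator Σ(Δy_t−Δȳ)² = 488.7371
r_1(Δy) = -393.5790 / 488.7371 = -0.805

-0.805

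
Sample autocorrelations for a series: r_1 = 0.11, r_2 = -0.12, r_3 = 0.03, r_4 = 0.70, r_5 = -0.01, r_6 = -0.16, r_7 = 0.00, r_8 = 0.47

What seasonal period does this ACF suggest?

The largest autocorrelation is r_4 = 0.70, with a weaker echo at lag 8 (0.47); the remaining lags stay at or below 0.11.
The dominant spike at lag 4 indicates a seasonal period of 4.

4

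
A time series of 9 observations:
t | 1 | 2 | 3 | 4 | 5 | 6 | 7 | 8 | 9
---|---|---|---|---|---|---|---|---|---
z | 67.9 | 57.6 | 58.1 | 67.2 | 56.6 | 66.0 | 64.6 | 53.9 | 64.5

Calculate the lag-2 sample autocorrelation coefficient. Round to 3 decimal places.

Mean z̄ = (67.9 + 57.6 + 58.1 + 67.2 + 56.6 + 66.0 + 64.6 + 53.9 + 64.5)/9 = 61.8222
Numerator Σ_{t=1}^{7}(z_t−z̄)(z_{t+2}−z̄) = -43.5888
Denominator Σ(z_t−z̄)² = 219.9156
r_2 = -43.5888 / 219.9156 = -0.198

-0.198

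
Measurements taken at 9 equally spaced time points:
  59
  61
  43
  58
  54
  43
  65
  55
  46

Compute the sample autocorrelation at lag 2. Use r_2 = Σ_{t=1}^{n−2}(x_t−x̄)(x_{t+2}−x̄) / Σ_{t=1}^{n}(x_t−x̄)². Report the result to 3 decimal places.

-0.332

Mean x̄ = (59 + 61 + 43 + 58 + 54 + 43 + 65 + 55 + 46)/9 = 53.7778
Numerator Σ_{t=1}^{7}(x_t−x̄)(x_{t+2}−x̄) = -171.6543
Denominator Σ(x_t−x̄)² = 517.5556
r_2 = -171.6543 / 517.5556 = -0.332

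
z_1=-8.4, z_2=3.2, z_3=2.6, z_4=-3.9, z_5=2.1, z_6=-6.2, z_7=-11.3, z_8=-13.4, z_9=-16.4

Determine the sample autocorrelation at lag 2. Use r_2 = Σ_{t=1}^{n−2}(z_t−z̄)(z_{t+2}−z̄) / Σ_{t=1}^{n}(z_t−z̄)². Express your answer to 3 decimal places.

Mean z̄ = (-8.4 + 3.2 + 2.6 − 3.9 + 2.1 − 6.2 − 11.3 − 13.4 − 16.4)/9 = -5.7444
Numerator Σ_{t=1}^{7}(z_t−z̄)(z_{t+2}−z̄) = 78.0605
Denominator Σ(z_t−z̄)² = 424.8422
r_2 = 78.0605 / 424.8422 = 0.184

0.184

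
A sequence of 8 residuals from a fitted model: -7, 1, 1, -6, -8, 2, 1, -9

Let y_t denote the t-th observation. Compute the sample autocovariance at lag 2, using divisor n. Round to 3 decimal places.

-14.113

Mean ȳ = (-7 + 1 + 1 − 6 − 8 + 2 + 1 − 9)/8 = -3.1250
Deviations: -3.8750, 4.1250, 4.1250, -2.8750, -4.8750, 5.1250, 4.1250, -5.8750
Σ_{t=1}^{6}(y_t−ȳ)(y_{t+2}−ȳ) = -112.9063
γ_2 = -112.9063 / 8 = -14.113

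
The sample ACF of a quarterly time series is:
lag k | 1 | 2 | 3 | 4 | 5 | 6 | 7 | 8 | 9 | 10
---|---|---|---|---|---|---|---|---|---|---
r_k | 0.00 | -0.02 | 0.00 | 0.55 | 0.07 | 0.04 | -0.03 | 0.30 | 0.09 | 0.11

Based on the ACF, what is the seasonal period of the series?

The largest autocorrelation is r_4 = 0.55, with a weaker echo at lag 8 (0.30); the remaining lags stay at or below 0.11.
The dominant spike at lag 4 indicates a seasonal period of 4.

4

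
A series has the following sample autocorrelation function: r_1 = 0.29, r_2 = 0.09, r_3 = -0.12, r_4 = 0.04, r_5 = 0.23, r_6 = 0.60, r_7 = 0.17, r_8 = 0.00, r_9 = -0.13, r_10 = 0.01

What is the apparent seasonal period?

The largest autocorrelation is r_6 = 0.60; the remaining lags stay at or below 0.29. The elevated value at lag 1 (0.29), dropping to 0.09 at lag 2, reflects decaying short-term dependence rather than seasonality.
The dominant spike at lag 6 indicates a seasonal period of 6.

6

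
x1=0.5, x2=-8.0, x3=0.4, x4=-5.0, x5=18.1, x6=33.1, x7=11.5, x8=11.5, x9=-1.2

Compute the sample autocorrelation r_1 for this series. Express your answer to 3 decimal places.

0.392

Mean x̄ = (0.5 − 8.0 + 0.4 − 5.0 + 18.1 + 33.1 + 11.5 + 11.5 − 1.2)/9 = 6.7667
Numerator Σ_{t=1}^{8}(x_t−x̄)(x_{t+1}−x̄) = 535.8956
Denominator Σ(x_t−x̄)² = 1366.4800
r_1 = 535.8956 / 1366.4800 = 0.392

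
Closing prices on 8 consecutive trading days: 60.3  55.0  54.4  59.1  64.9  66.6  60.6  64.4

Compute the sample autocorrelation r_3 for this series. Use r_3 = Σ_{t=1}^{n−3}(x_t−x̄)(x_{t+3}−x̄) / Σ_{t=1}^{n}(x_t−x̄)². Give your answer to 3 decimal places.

-0.317

Mean x̄ = (60.3 + 55.0 + 54.4 + 59.1 + 64.9 + 66.6 + 60.6 + 64.4)/8 = 60.6625
Σ(x_t−x̄)(x_{t+3}−x̄) = (0.5664) + (-23.9948) + (-37.1836) + (0.0977) + (15.8377) = -44.6767
Denominator Σ(x_t−x̄)² = 141.0388
r_3 = -44.6767 / 141.0388 = -0.317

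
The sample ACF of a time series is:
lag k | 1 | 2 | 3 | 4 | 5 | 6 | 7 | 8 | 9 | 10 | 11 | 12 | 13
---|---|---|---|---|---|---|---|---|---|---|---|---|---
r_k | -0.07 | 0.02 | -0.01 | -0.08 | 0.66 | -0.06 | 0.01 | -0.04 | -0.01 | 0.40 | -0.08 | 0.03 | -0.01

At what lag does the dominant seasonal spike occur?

5

The largest autocorrelation is r_5 = 0.66, with a weaker echo at lag 10 (0.40); the remaining lags stay at or below 0.03.
The dominant spike at lag 5 indicates a seasonal period of 5.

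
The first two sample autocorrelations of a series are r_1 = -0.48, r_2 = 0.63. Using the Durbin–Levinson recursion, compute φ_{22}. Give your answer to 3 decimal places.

0.519

φ_{22} = (r_2 − r_1²) / (1 − r_1²)
r_1² = (-0.48)² = 0.2304
Numerator = 0.63 − 0.2304 = 0.3996; denominator = 1 − 0.2304 = 0.7696
φ_{22} = 0.3996 / 0.7696 = 0.519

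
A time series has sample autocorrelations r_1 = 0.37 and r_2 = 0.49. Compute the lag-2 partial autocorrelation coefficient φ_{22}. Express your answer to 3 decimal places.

φ_{22} = (r_2 − r_1²) / (1 − r_1²)
r_1² = (0.37)² = 0.1369
Numerator = 0.49 − 0.1369 = 0.3531; denominator = 1 − 0.1369 = 0.8631
φ_{22} = 0.3531 / 0.8631 = 0.409

0.409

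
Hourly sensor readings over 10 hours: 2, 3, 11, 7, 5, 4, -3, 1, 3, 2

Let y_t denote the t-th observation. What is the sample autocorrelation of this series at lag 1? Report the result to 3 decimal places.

Mean ȳ = (2 + 3 + 11 + 7 + 5 + 4 − 3 + 1 + 3 + 2)/10 = 3.5000
Numerator Σ_{t=1}^{9}(y_t−ȳ)(y_{t+1}−ȳ) = 44.2500
Denominator Σ(y_t−ȳ)² = 124.5000
r_1 = 44.2500 / 124.5000 = 0.355

0.355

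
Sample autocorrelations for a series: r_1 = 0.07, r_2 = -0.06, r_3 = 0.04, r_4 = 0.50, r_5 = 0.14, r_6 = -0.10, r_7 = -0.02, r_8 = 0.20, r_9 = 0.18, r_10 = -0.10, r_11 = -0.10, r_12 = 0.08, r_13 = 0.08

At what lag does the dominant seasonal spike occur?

The largest autocorrelation is r_4 = 0.50, with a weaker echo at lag 8 (0.20); the remaining lags stay at or below 0.18.
The dominant spike at lag 4 indicates a seasonal period of 4.

4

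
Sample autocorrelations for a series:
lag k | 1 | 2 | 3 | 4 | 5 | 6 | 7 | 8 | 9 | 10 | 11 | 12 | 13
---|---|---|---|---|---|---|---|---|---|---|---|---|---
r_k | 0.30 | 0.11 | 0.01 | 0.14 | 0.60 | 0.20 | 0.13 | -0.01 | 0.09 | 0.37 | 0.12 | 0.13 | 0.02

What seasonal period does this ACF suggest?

5

The largest autocorrelation is r_5 = 0.60, with a weaker echo at lag 10 (0.37); the remaining lags stay at or below 0.30. The elevated value at lag 1 (0.30), dropping to 0.11 at lag 2, reflects decaying short-term dependence rather than seasonality.
The dominant spike at lag 5 indicates a seasonal period of 5.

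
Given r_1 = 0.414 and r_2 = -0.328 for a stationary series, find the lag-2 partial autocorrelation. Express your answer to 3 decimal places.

φ_{22} = (r_2 − r_1²) / (1 − r_1²)
r_1² = (0.414)² = 0.171396
Numerator = -0.328 − 0.1714 = -0.4994; denominator = 1 − 0.1714 = 0.8286
φ_{22} = -0.4994 / 0.8286 = -0.603

-0.603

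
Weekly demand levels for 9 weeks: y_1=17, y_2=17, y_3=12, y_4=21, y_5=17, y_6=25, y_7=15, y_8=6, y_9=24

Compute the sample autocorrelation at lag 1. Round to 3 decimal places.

-0.324

Mean ȳ = (17 + 17 + 12 + 21 + 17 + 25 + 15 + 6 + 24)/9 = 17.1111
Numerator Σ_{t=1}^{8}(y_t−ȳ)(y_{t+1}−ȳ) = -90.3457
Denominator Σ(y_t−ȳ)² = 278.8889
r_1 = -90.3457 / 278.8889 = -0.324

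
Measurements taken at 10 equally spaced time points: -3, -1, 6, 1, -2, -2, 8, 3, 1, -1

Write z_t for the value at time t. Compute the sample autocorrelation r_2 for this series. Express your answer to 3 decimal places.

Mean z̄ = (-3 − 1 + 6 + 1 − 2 − 2 + 8 + 3 + 1 − 1)/10 = 1.0000
Numerator Σ_{t=1}^{8}(z_t−z̄)(z_{t+2}−z̄) = -66.0000
Denominator Σ(z_t−z̄)² = 120.0000
r_2 = -66.0000 / 120.0000 = -0.550

-0.550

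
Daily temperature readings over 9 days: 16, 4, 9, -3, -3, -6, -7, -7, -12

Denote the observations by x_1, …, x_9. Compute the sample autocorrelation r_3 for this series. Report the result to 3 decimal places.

-0.023

Mean x̄ = (16 + 4 + 9 − 3 − 3 − 6 − 7 − 7 − 12)/9 = -1.0000
Numerator Σ_{t=1}^{6}(x_t−x̄)(x_{t+3}−x̄) = -15.0000
Denominator Σ(x_t−x̄)² = 640.0000
r_3 = -15.0000 / 640.0000 = -0.023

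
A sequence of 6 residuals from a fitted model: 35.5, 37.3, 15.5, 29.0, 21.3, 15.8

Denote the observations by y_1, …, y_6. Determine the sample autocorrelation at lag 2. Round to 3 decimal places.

Mean ȳ = (35.5 + 37.3 + 15.5 + 29.0 + 21.3 + 15.8)/6 = 25.7333
Deviations from mean: 9.7667, 11.5667, -10.2333, 3.2667, -4.4333, -9.9333
Numerator Σ_{t=1}^{4}(y_t−ȳ)(y_{t+2}−ȳ) = -49.2422
Denominator Σ(y_t−ȳ)² = 462.8933
r_2 = -49.2422 / 462.8933 = -0.106

-0.106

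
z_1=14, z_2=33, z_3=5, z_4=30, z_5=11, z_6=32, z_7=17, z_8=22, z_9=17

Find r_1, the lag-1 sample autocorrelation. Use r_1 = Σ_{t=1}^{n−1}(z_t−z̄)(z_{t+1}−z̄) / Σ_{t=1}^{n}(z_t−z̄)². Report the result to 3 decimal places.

Mean z̄ = (14 + 33 + 5 + 30 + 11 + 32 + 17 + 22 + 17)/9 = 20.1111
Numerator Σ_{t=1}^{8}(z_t−z̄)(z_{t+1}−z̄) = -670.1235
Denominator Σ(z_t−z̄)² = 776.8889
r_1 = -670.1235 / 776.8889 = -0.863

-0.863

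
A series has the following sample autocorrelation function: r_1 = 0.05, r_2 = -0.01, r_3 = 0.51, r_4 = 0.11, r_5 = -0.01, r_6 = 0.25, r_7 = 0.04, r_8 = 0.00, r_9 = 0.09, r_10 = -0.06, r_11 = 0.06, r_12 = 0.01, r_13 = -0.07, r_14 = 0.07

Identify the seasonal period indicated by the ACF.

The largest autocorrelation is r_3 = 0.51, with a weaker echo at lag 6 (0.25); the remaining lags stay at or below 0.11.
The dominant spike at lag 3 indicates a seasonal period of 3.

3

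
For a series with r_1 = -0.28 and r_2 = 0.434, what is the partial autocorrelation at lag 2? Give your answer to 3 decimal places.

φ_{22} = (r_2 − r_1²) / (1 − r_1²)
r_1² = (-0.28)² = 0.0784
Numerator = 0.434 − 0.0784 = 0.3556; denominator = 1 − 0.0784 = 0.9216
φ_{22} = 0.3556 / 0.9216 = 0.386

0.386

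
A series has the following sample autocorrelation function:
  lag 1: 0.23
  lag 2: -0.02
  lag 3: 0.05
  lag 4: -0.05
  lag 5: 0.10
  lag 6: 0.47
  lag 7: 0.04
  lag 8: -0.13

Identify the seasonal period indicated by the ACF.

6

The largest autocorrelation is r_6 = 0.47; the remaining lags stay at or below 0.23.
The dominant spike at lag 6 indicates a seasonal period of 6.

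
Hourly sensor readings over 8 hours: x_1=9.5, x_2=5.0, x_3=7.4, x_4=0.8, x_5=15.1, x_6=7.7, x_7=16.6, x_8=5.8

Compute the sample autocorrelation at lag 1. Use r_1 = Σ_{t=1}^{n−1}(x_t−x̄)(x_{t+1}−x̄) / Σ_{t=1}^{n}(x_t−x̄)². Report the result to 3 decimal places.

Mean x̄ = (9.5 + 5.0 + 7.4 + 0.8 + 15.1 + 7.7 + 16.6 + 5.8)/8 = 8.4875
Deviations from mean: 1.0125, -3.4875, -1.0875, -7.6875, 6.6125, -0.7875, 8.1125, -2.6875
Σ(x_t−x̄)(x_{t+1}−x̄) = (-3.5311) + (3.7927) + (8.3602) + (-50.8336) + (-5.2073) + (-6.3886) + (-21.8023) = -75.6102
Denominator Σ(x_t−x̄)² = 190.8488
r_1 = -75.6102 / 190.8488 = -0.396

-0.396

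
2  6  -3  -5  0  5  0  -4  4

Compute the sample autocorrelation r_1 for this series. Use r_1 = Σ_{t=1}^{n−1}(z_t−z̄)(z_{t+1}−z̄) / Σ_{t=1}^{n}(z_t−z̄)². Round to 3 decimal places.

Mean z̄ = (2 + 6 − 3 − 5 + 0 + 5 + 0 − 4 + 4)/9 = 0.5556
Numerator Σ_{t=1}^{8}(z_t−z̄)(z_{t+1}−z̄) = -6.7531
Denominator Σ(z_t−z̄)² = 128.2222
r_1 = -6.7531 / 128.2222 = -0.053

-0.053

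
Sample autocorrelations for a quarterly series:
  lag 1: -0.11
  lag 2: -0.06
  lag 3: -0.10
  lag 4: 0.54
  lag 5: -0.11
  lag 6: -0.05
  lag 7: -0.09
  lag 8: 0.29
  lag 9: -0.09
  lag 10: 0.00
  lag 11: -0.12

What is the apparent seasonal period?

The largest autocorrelation is r_4 = 0.54, with a weaker echo at lag 8 (0.29); the remaining lags stay at or below 0.00.
The dominant spike at lag 4 indicates a seasonal period of 4.

4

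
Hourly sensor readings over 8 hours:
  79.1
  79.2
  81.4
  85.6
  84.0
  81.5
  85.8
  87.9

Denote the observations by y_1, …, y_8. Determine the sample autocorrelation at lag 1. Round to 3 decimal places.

Mean ȳ = (79.1 + 79.2 + 81.4 + 85.6 + 84.0 + 81.5 + 85.8 + 87.9)/8 = 83.0625
Σ(y_t−ȳ)(y_{t+1}−ȳ) = (15.3052) + (6.4214) + (-4.2186) + (2.3789) + (-1.4648) + (-4.2773) + (13.2427) = 27.3873
Denominator Σ(y_t−ȳ)² = 74.0388
r_1 = 27.3873 / 74.0388 = 0.370

0.370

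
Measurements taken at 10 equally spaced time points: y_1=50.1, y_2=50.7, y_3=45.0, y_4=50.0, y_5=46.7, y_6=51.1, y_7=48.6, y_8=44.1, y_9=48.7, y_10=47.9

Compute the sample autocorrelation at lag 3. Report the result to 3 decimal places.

Mean ȳ = (50.1 + 50.7 + 45.0 + 50.0 + 46.7 + 51.1 + 48.6 + 44.1 + 48.7 + 47.9)/10 = 48.2900
Σ(y_t−ȳ)(y_{t+3}−ȳ) = (3.0951) + (-3.8319) + (-9.2449) + (0.5301) + (6.6621) + (1.1521) + (-0.1209) = -1.7583
Denominator Σ(y_t−ȳ)² = 51.2290
r_3 = -1.7583 / 51.2290 = -0.034

-0.034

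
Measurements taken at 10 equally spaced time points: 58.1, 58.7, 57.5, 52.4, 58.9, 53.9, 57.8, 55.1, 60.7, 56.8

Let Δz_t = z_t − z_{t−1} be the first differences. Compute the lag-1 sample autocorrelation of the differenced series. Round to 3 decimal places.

First differences Δz: 0.6, -1.2, -5.1, 6.5, -5.0, 3.9, -2.7, 5.6, -3.9
Mean of differences = -0.1444
Numerator Σ(Δz_t−Δz̄)(Δz_{t+1}−Δz̄) = -126.9720
Denominator Σ(Δz_t−Δz̄)² = 163.9422
r_1(Δz) = -126.9720 / 163.9422 = -0.774

-0.774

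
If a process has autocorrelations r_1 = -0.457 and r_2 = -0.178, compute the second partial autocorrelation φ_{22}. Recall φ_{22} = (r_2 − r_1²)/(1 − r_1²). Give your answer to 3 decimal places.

-0.489

φ_{22} = (r_2 − r_1²) / (1 − r_1²)
r_1² = (-0.457)² = 0.208849
Numerator = -0.178 − 0.2088 = -0.3868; denominator = 1 − 0.2088 = 0.7912
φ_{22} = -0.3868 / 0.7912 = -0.489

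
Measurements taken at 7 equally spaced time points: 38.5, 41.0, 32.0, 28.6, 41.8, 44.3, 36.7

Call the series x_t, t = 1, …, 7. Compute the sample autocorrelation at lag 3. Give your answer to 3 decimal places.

Mean x̄ = (38.5 + 41.0 + 32.0 + 28.6 + 41.8 + 44.3 + 36.7)/7 = 37.5571
Σ(x_t−x̄)(x_{t+3}−x̄) = (-8.4453) + (14.6076) + (-37.4710) + (7.6776) = -23.6312
Denominator Σ(x_t−x̄)² = 188.0571
r_3 = -23.6312 / 188.0571 = -0.126

-0.126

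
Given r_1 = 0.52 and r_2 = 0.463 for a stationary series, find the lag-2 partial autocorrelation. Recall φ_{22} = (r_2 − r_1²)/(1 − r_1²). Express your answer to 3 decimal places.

0.264

φ_{22} = (r_2 − r_1²) / (1 − r_1²)
r_1² = (0.52)² = 0.2704
Numerator = 0.463 − 0.2704 = 0.1926; denominator = 1 − 0.2704 = 0.7296
φ_{22} = 0.1926 / 0.7296 = 0.264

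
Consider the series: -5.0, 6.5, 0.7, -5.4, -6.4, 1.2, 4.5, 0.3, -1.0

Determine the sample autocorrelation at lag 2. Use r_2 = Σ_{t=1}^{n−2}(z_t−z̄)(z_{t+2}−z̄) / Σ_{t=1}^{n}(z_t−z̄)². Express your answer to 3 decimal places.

Mean z̄ = (-5.0 + 6.5 + 0.7 − 5.4 − 6.4 + 1.2 + 4.5 + 0.3 − 1.0)/9 = -0.5111
Σ(z_t−z̄)(z_{t+2}−z̄) = (-5.4365) + (-34.2765) + (-7.1321) + (-8.3654) + (-29.5099) + (1.3879) + (-2.4499) = -85.7825
Denominator Σ(z_t−z̄)² = 158.2889
r_2 = -85.7825 / 158.2889 = -0.542

-0.542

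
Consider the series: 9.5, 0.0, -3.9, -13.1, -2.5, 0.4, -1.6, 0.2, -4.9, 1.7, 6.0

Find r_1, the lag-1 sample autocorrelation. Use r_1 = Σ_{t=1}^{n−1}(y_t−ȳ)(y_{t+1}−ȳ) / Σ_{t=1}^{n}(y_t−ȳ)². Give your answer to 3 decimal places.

Mean ȳ = (9.5 + 0.0 − 3.9 − 13.1 − 2.5 + 0.4 − 1.6 + 0.2 − 4.9 + 1.7 + 6.0)/11 = -0.7455
Numerator Σ_{t=1}^{10}(y_t−ȳ)(y_{t+1}−ȳ) = 64.5470
Denominator Σ(y_t−ȳ)² = 342.8673
r_1 = 64.5470 / 342.8673 = 0.188

0.188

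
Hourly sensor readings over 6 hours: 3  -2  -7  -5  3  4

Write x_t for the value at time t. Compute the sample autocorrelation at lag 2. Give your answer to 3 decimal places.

Mean x̄ = (3 − 2 − 7 − 5 + 3 + 4)/6 = -0.6667
Σ(x_t−x̄)(x_{t+2}−x̄) = (-23.2222) + (5.7778) + (-23.2222) + (-20.2222) = -60.8889
Denominator Σ(x_t−x̄)² = 109.3333
r_2 = -60.8889 / 109.3333 = -0.557

-0.557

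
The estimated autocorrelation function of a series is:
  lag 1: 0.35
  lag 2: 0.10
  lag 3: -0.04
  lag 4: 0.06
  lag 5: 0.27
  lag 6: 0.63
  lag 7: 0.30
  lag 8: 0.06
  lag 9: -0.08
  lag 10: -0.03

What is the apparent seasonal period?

The largest autocorrelation is r_6 = 0.63; the remaining lags stay at or below 0.35. The elevated value at lag 1 (0.35), dropping to 0.10 at lag 2, reflects decaying short-term dependence rather than seasonality.
The dominant spike at lag 6 indicates a seasonal period of 6.

6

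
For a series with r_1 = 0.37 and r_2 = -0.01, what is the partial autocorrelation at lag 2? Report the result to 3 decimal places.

-0.170

φ_{22} = (r_2 − r_1²) / (1 − r_1²)
r_1² = (0.37)² = 0.1369
Numerator = -0.01 − 0.1369 = -0.1469; denominator = 1 − 0.1369 = 0.8631
φ_{22} = -0.1469 / 0.8631 = -0.170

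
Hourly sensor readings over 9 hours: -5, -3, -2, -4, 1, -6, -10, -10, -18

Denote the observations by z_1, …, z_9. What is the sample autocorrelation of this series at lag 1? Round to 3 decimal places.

Mean z̄ = (-5 − 3 − 2 − 4 + 1 − 6 − 10 − 10 − 18)/9 = -6.3333
Numerator Σ_{t=1}^{8}(z_t−z̄)(z_{t+1}−z̄) = 103.5556
Denominator Σ(z_t−z̄)² = 254.0000
r_1 = 103.5556 / 254.0000 = 0.408

0.408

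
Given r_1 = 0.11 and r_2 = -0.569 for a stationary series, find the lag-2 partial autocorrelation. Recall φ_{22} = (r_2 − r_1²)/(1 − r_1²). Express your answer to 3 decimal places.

φ_{22} = (r_2 − r_1²) / (1 − r_1²)
r_1² = (0.11)² = 0.0121
Numerator = -0.569 − 0.0121 = -0.5811; denominator = 1 − 0.0121 = 0.9879
φ_{22} = -0.5811 / 0.9879 = -0.588

-0.588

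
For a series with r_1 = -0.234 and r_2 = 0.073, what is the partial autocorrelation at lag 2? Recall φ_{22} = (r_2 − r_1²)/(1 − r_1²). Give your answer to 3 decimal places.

φ_{22} = (r_2 − r_1²) / (1 − r_1²)
r_1² = (-0.234)² = 0.054756
Numerator = 0.073 − 0.0548 = 0.0182; denominator = 1 − 0.0548 = 0.9452
φ_{22} = 0.0182 / 0.9452 = 0.019

0.019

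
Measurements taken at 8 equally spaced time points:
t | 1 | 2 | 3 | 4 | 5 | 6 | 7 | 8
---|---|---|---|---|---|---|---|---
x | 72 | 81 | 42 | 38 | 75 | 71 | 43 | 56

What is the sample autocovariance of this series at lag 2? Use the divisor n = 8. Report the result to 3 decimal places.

Mean x̄ = (72 + 81 + 42 + 38 + 75 + 71 + 43 + 56)/8 = 59.7500
Deviations: 12.2500, 21.2500, -17.7500, -21.7500, 15.2500, 11.2500, -16.7500, -3.7500
Σ_{t=1}^{6}(x_t−x̄)(x_{t+2}−x̄) = -1492.6250
γ_2 = -1492.6250 / 8 = -186.578

-186.578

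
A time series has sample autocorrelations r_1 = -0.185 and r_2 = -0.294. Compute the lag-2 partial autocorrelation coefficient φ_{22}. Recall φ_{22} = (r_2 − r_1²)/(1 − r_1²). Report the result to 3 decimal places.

φ_{22} = (r_2 − r_1²) / (1 − r_1²)
r_1² = (-0.185)² = 0.034225
Numerator = -0.294 − 0.0342 = -0.3282; denominator = 1 − 0.0342 = 0.9658
φ_{22} = -0.3282 / 0.9658 = -0.340

-0.340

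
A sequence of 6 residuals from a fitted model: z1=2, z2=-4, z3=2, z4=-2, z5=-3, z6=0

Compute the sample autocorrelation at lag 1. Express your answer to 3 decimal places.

-0.625

Mean z̄ = (2 − 4 + 2 − 2 − 3 + 0)/6 = -0.8333
Deviations from mean: 2.8333, -3.1667, 2.8333, -1.1667, -2.1667, 0.8333
Numerator Σ_{t=1}^{5}(z_t−z̄)(z_{t+1}−z̄) = -20.5278
Denominator Σ(z_t−z̄)² = 32.8333
r_1 = -20.5278 / 32.8333 = -0.625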